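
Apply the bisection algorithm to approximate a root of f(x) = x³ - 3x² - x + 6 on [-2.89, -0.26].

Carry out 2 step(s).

f(x) = x³ - 3x² - x + 6
Initial interval: [-2.89, -0.26]

Iteration 1:
  c_1 = (-2.890000 + (-0.260000))/2 = -1.575000
  f(c_1) = f(-1.575000) = -3.773859
  f(a) × f(c) ≥ 0, new interval: [-1.575000, -0.260000]
Iteration 2:
  c_2 = (-1.575000 + (-0.260000))/2 = -0.917500
  f(c_2) = f(-0.917500) = 3.619724
  f(a) × f(c) < 0, new interval: [-1.575000, -0.917500]

After 2 iteration(s), the approximation is c_2 = -0.917500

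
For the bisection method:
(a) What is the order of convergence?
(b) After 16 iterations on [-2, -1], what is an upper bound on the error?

(a) Bisection has linear (order 1) convergence; the error is halved each step.

(b) Error bound = (b-a)/2^n = (-1 - (-2))/2^{16}
    = 1/2^{16}

(a) 1 (linear); (b) error ≤ 1.53e-05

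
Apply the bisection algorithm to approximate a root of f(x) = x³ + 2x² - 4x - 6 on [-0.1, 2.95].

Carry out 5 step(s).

f(x) = x³ + 2x² - 4x - 6
Initial interval: [-0.1, 2.95]

Iteration 1:
  c_1 = (-0.100000 + 2.950000)/2 = 1.425000
  f(c_1) = f(1.425000) = -4.745109
  f(a) × f(c) ≥ 0, new interval: [1.425000, 2.950000]
Iteration 2:
  c_2 = (1.425000 + 2.950000)/2 = 2.187500
  f(c_2) = f(2.187500) = 5.287842
  f(a) × f(c) < 0, new interval: [1.425000, 2.187500]
Iteration 3:
  c_3 = (1.425000 + 2.187500)/2 = 1.806250
  f(c_3) = f(1.806250) = -0.806961
  f(a) × f(c) ≥ 0, new interval: [1.806250, 2.187500]
Iteration 4:
  c_4 = (1.806250 + 2.187500)/2 = 1.996875
  f(c_4) = f(1.996875) = 1.950078
  f(a) × f(c) < 0, new interval: [1.806250, 1.996875]
Iteration 5:
  c_5 = (1.806250 + 1.996875)/2 = 1.901562
  f(c_5) = f(1.901562) = 0.501566
  f(a) × f(c) < 0, new interval: [1.806250, 1.901562]

After 5 iteration(s), the approximation is c_5 = 1.901562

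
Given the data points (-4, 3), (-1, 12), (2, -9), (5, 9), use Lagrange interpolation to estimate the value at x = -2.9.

Lagrange interpolation formula:
P(x) = Σ yᵢ × Lᵢ(x)
where Lᵢ(x) = Π_{j≠i} (x - xⱼ)/(xᵢ - xⱼ)

L_0(-2.9) = (-2.9 - (-1))/(-4 - (-1)) × (-2.9 - 2)/(-4 - 2) × (-2.9 - 5)/(-4 - 5) = 0.454006
L_1(-2.9) = (-2.9 - (-4))/(-1 - (-4)) × (-2.9 - 2)/(-1 - 2) × (-2.9 - 5)/(-1 - 5) = 0.788537
L_2(-2.9) = (-2.9 - (-4))/(2 - (-4)) × (-2.9 - (-1))/(2 - (-1)) × (-2.9 - 5)/(2 - 5) = -0.305759
L_3(-2.9) = (-2.9 - (-4))/(5 - (-4)) × (-2.9 - (-1))/(5 - (-1)) × (-2.9 - 2)/(5 - 2) = 0.063216

P(-2.9) = 3×L_0(-2.9) + 12×L_1(-2.9) + (-9)×L_2(-2.9) + 9×L_3(-2.9)
P(-2.9) = 14.145241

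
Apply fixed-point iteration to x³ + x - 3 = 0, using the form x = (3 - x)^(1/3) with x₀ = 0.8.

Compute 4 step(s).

Equation: x³ + x - 3 = 0
Fixed-point form: x = (3 - x)^(1/3)
x₀ = 0.8

x_1 = g(0.800000) = 1.300591
x_2 = g(1.300591) = 1.193345
x_3 = g(1.193345) = 1.217938
x_4 = g(1.217938) = 1.212386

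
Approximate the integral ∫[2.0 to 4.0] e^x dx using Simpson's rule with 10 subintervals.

f(x) = e^x
a = 2.0, b = 4.0, n = 10
h = (b - a)/n = 0.200000

Simpson's rule: (h/3)[f(x₀) + 4f(x₁) + 2f(x₂) + ... + f(xₙ)]

x_0 = 2.0000, f(x_0) = 7.389056, coefficient = 1
x_1 = 2.2000, f(x_1) = 9.025013, coefficient = 4
x_2 = 2.4000, f(x_2) = 11.023176, coefficient = 2
x_3 = 2.6000, f(x_3) = 13.463738, coefficient = 4
x_4 = 2.8000, f(x_4) = 16.444647, coefficient = 2
x_5 = 3.0000, f(x_5) = 20.085537, coefficient = 4
x_6 = 3.2000, f(x_6) = 24.532530, coefficient = 2
x_7 = 3.4000, f(x_7) = 29.964100, coefficient = 4
x_8 = 3.6000, f(x_8) = 36.598234, coefficient = 2
x_9 = 3.8000, f(x_9) = 44.701184, coefficient = 4
x_10 = 4.0000, f(x_10) = 54.598150, coefficient = 1

I ≈ (0.200000/3) × 708.142674 = 47.209512
Exact value: 47.209094
Error: 0.000418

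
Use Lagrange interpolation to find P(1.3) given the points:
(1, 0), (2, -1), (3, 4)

Lagrange interpolation formula:
P(x) = Σ yᵢ × Lᵢ(x)
where Lᵢ(x) = Π_{j≠i} (x - xⱼ)/(xᵢ - xⱼ)

L_0(1.3) = (1.3 - 2)/(1 - 2) × (1.3 - 3)/(1 - 3) = 0.595000
L_1(1.3) = (1.3 - 1)/(2 - 1) × (1.3 - 3)/(2 - 3) = 0.510000
L_2(1.3) = (1.3 - 1)/(3 - 1) × (1.3 - 2)/(3 - 2) = -0.105000

P(1.3) = 0×L_0(1.3) + (-1)×L_1(1.3) + 4×L_2(1.3)
P(1.3) = -0.930000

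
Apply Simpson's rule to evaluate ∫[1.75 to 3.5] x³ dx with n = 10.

f(x) = x³
a = 1.75, b = 3.5, n = 10
h = (b - a)/n = 0.175000

Simpson's rule: (h/3)[f(x₀) + 4f(x₁) + 2f(x₂) + ... + f(xₙ)]

x_0 = 1.7500, f(x_0) = 5.359375, coefficient = 1
x_1 = 1.9250, f(x_1) = 7.133328, coefficient = 4
x_2 = 2.1000, f(x_2) = 9.261000, coefficient = 2
x_3 = 2.2750, f(x_3) = 11.774547, coefficient = 4
x_4 = 2.4500, f(x_4) = 14.706125, coefficient = 2
x_5 = 2.6250, f(x_5) = 18.087891, coefficient = 4
x_6 = 2.8000, f(x_6) = 21.952000, coefficient = 2
x_7 = 2.9750, f(x_7) = 26.330609, coefficient = 4
x_8 = 3.1500, f(x_8) = 31.255875, coefficient = 2
x_9 = 3.3250, f(x_9) = 36.759953, coefficient = 4
x_10 = 3.5000, f(x_10) = 42.875000, coefficient = 1

I ≈ (0.175000/3) × 602.929688 = 35.170898
Exact value: 35.170898
Error: 0.000000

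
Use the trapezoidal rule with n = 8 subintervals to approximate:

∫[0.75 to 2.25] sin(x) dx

f(x) = sin(x)
a = 0.75, b = 2.25, n = 8
h = (b - a)/n = 0.187500

Trapezoidal rule: (h/2)[f(x₀) + 2f(x₁) + 2f(x₂) + ... + f(xₙ)]

x_0 = 0.7500, f(x_0) = 0.681639, coefficient = 1
x_1 = 0.9375, f(x_1) = 0.806081, coefficient = 2
x_2 = 1.1250, f(x_2) = 0.902268, coefficient = 2
x_3 = 1.3125, f(x_3) = 0.966827, coefficient = 2
x_4 = 1.5000, f(x_4) = 0.997495, coefficient = 2
x_5 = 1.6875, f(x_5) = 0.993198, coefficient = 2
x_6 = 1.8750, f(x_6) = 0.954086, coefficient = 2
x_7 = 2.0625, f(x_7) = 0.881530, coefficient = 2
x_8 = 2.2500, f(x_8) = 0.778073, coefficient = 1

I ≈ (0.187500/2) × 14.462679 = 1.355876
Exact value: 1.359862
Error: 0.003986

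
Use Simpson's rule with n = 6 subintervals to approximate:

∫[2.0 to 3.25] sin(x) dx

f(x) = sin(x)
a = 2.0, b = 3.25, n = 6
h = (b - a)/n = 0.208333

Simpson's rule: (h/3)[f(x₀) + 4f(x₁) + 2f(x₂) + ... + f(xₙ)]

x_0 = 2.0000, f(x_0) = 0.909297, coefficient = 1
x_1 = 2.2083, f(x_1) = 0.803564, coefficient = 4
x_2 = 2.4167, f(x_2) = 0.663080, coefficient = 2
x_3 = 2.6250, f(x_3) = 0.493920, coefficient = 4
x_4 = 2.8333, f(x_4) = 0.303400, coefficient = 2
x_5 = 3.0417, f(x_5) = 0.099760, coefficient = 4
x_6 = 3.2500, f(x_6) = -0.108195, coefficient = 1

I ≈ (0.208333/3) × 8.323040 = 0.577989
Exact value: 0.577983
Error: 0.000006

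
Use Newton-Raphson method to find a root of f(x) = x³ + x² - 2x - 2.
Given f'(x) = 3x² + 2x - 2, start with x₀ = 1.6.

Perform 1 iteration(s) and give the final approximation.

f(x) = x³ + x² - 2x - 2
f'(x) = 3x² + 2x - 2
x₀ = 1.6

Newton-Raphson formula: x_{n+1} = x_n - f(x_n)/f'(x_n)

Iteration 1:
  f(1.600000) = 1.456000
  f'(1.600000) = 8.880000
  x_1 = 1.600000 - 1.456000/8.880000 = 1.436036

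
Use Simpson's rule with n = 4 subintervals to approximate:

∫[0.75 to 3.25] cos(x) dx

f(x) = cos(x)
a = 0.75, b = 3.25, n = 4
h = (b - a)/n = 0.625000

Simpson's rule: (h/3)[f(x₀) + 4f(x₁) + 2f(x₂) + ... + f(xₙ)]

x_0 = 0.7500, f(x_0) = 0.731689, coefficient = 1
x_1 = 1.3750, f(x_1) = 0.194548, coefficient = 4
x_2 = 2.0000, f(x_2) = -0.416147, coefficient = 2
x_3 = 2.6250, f(x_3) = -0.869507, coefficient = 4
x_4 = 3.2500, f(x_4) = -0.994130, coefficient = 1

I ≈ (0.625000/3) × -3.794572 = -0.790536
Exact value: -0.789834
Error: 0.000702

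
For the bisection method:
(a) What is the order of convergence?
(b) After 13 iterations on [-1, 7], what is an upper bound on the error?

(a) Bisection has linear (order 1) convergence; the error is halved each step.

(b) Error bound = (b-a)/2^n = (7 - (-1))/2^{13}
    = 8/2^{13}

(a) 1 (linear); (b) error ≤ 9.77e-04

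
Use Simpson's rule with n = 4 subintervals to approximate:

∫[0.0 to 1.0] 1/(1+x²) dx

f(x) = 1/(1+x²)
a = 0.0, b = 1.0, n = 4
h = (b - a)/n = 0.250000

Simpson's rule: (h/3)[f(x₀) + 4f(x₁) + 2f(x₂) + ... + f(xₙ)]

x_0 = 0.0000, f(x_0) = 1.000000, coefficient = 1
x_1 = 0.2500, f(x_1) = 0.941176, coefficient = 4
x_2 = 0.5000, f(x_2) = 0.800000, coefficient = 2
x_3 = 0.7500, f(x_3) = 0.640000, coefficient = 4
x_4 = 1.0000, f(x_4) = 0.500000, coefficient = 1

I ≈ (0.250000/3) × 9.424706 = 0.785392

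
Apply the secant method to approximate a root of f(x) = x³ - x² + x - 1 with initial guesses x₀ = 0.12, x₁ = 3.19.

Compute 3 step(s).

f(x) = x³ - x² + x - 1
x₀ = 0.12, x₁ = 3.19

Secant formula: x_{n+1} = x_n - f(x_n)(x_n - x_{n-1})/(f(x_n) - f(x_{n-1}))

Iteration 1:
  f(0.120000) = -0.892672
  f(3.190000) = 24.475659
  x_2 = 3.190000 - 24.475659×(3.190000 - 0.120000)/(24.475659 - (-0.892672))
       = 0.228029
Iteration 2:
  f(3.190000) = 24.475659
  f(0.228029) = -0.812112
  x_3 = 0.228029 - (-0.812112)×(0.228029 - 3.190000)/(-0.812112 - 24.475659)
       = 0.323152
Iteration 3:
  f(0.228029) = -0.812112
  f(0.323152) = -0.747530
  x_4 = 0.323152 - (-0.747530)×(0.323152 - 0.228029)/(-0.747530 - (-0.812112))
       = 1.424190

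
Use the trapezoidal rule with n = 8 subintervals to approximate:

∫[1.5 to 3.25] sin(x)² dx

f(x) = sin(x)²
a = 1.5, b = 3.25, n = 8
h = (b - a)/n = 0.218750

Trapezoidal rule: (h/2)[f(x₀) + 2f(x₁) + 2f(x₂) + ... + f(xₙ)]

x_0 = 1.5000, f(x_0) = 0.994996, coefficient = 1
x_1 = 1.7188, f(x_1) = 0.978269, coefficient = 2
x_2 = 1.9375, f(x_2) = 0.871449, coefficient = 2
x_3 = 2.1562, f(x_3) = 0.694658, coefficient = 2
x_4 = 2.3750, f(x_4) = 0.481199, coefficient = 2
x_5 = 2.5938, f(x_5) = 0.271281, coefficient = 2
x_6 = 2.8125, f(x_6) = 0.104448, coefficient = 2
x_7 = 3.0312, f(x_7) = 0.012126, coefficient = 2
x_8 = 3.2500, f(x_8) = 0.011706, coefficient = 1

I ≈ (0.218750/2) × 7.833564 = 0.856796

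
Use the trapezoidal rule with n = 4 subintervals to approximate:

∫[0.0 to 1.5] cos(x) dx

f(x) = cos(x)
a = 0.0, b = 1.5, n = 4
h = (b - a)/n = 0.375000

Trapezoidal rule: (h/2)[f(x₀) + 2f(x₁) + 2f(x₂) + ... + f(xₙ)]

x_0 = 0.0000, f(x_0) = 1.000000, coefficient = 1
x_1 = 0.3750, f(x_1) = 0.930508, coefficient = 2
x_2 = 0.7500, f(x_2) = 0.731689, coefficient = 2
x_3 = 1.1250, f(x_3) = 0.431177, coefficient = 2
x_4 = 1.5000, f(x_4) = 0.070737, coefficient = 1

I ≈ (0.375000/2) × 5.257483 = 0.985778
Exact value: 0.997495
Error: 0.011717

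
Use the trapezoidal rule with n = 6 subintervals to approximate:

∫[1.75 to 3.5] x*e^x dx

f(x) = x*e^x
a = 1.75, b = 3.5, n = 6
h = (b - a)/n = 0.291667

Trapezoidal rule: (h/2)[f(x₀) + 2f(x₁) + 2f(x₂) + ... + f(xₙ)]

x_0 = 1.7500, f(x_0) = 10.070555, coefficient = 1
x_1 = 2.0417, f(x_1) = 15.727852, coefficient = 2
x_2 = 2.3333, f(x_2) = 24.061937, coefficient = 2
x_3 = 2.6250, f(x_3) = 36.237007, coefficient = 2
x_4 = 2.9167, f(x_4) = 53.898793, coefficient = 2
x_5 = 3.2083, f(x_5) = 79.367179, coefficient = 2
x_6 = 3.5000, f(x_6) = 115.904082, coefficient = 1

I ≈ (0.291667/2) × 544.560172 = 79.415025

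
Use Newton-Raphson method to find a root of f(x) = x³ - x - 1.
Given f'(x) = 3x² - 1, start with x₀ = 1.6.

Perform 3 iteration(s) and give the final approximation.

f(x) = x³ - x - 1
f'(x) = 3x² - 1
x₀ = 1.6

Newton-Raphson formula: x_{n+1} = x_n - f(x_n)/f'(x_n)

Iteration 1:
  f(1.600000) = 1.496000
  f'(1.600000) = 6.680000
  x_1 = 1.600000 - 1.496000/6.680000 = 1.376048
Iteration 2:
  f(1.376048) = 0.229510
  f'(1.376048) = 4.680524
  x_2 = 1.376048 - 0.229510/4.680524 = 1.327013
Iteration 3:
  f(1.327013) = 0.009808
  f'(1.327013) = 4.282890
  x_3 = 1.327013 - 0.009808/4.282890 = 1.324723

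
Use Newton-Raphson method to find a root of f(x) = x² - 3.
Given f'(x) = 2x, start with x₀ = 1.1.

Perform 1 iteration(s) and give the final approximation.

f(x) = x² - 3
f'(x) = 2x
x₀ = 1.1

Newton-Raphson formula: x_{n+1} = x_n - f(x_n)/f'(x_n)

Iteration 1:
  f(1.100000) = -1.790000
  f'(1.100000) = 2.200000
  x_1 = 1.100000 - (-1.790000)/2.200000 = 1.913636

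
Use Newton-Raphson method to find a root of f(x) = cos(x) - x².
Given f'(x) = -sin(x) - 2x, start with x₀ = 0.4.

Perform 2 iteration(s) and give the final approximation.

f(x) = cos(x) - x²
f'(x) = -sin(x) - 2x
x₀ = 0.4

Newton-Raphson formula: x_{n+1} = x_n - f(x_n)/f'(x_n)

Iteration 1:
  f(0.400000) = 0.761061
  f'(0.400000) = -1.189418
  x_1 = 0.400000 - 0.761061/(-1.189418) = 1.039860
Iteration 2:
  f(1.039860) = -0.574967
  f'(1.039860) = -2.942053
  x_2 = 1.039860 - (-0.574967)/(-2.942053) = 0.844429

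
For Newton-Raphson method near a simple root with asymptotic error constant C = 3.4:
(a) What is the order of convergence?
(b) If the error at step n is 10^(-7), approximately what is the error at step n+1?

(a) Newton-Raphson has quadratic (order 2) convergence near simple roots.
    This means |e_{n+1}| ≈ C|e_n|².

(b) With |e_n| = 10^(-7) and C = 3.4:
    |e_{n+1}| ≈ 3.4 × (10^(-7))² = 3.4 × 10^(-14)

(a) 2 (quadratic); (b) |e_{n+1}| ≈ 3.400e-14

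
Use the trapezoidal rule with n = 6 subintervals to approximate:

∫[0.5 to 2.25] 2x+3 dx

f(x) = 2x+3
a = 0.5, b = 2.25, n = 6
h = (b - a)/n = 0.291667

Trapezoidal rule: (h/2)[f(x₀) + 2f(x₁) + 2f(x₂) + ... + f(xₙ)]

x_0 = 0.5000, f(x_0) = 4.000000, coefficient = 1
x_1 = 0.7917, f(x_1) = 4.583333, coefficient = 2
x_2 = 1.0833, f(x_2) = 5.166667, coefficient = 2
x_3 = 1.3750, f(x_3) = 5.750000, coefficient = 2
x_4 = 1.6667, f(x_4) = 6.333333, coefficient = 2
x_5 = 1.9583, f(x_5) = 6.916667, coefficient = 2
x_6 = 2.2500, f(x_6) = 7.500000, coefficient = 1

I ≈ (0.291667/2) × 69.000000 = 10.062500
Exact value: 10.062500
Error: 0.000000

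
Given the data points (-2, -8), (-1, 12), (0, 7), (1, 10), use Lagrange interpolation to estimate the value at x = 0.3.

Lagrange interpolation formula:
P(x) = Σ yᵢ × Lᵢ(x)
where Lᵢ(x) = Π_{j≠i} (x - xⱼ)/(xᵢ - xⱼ)

L_0(0.3) = (0.3 - (-1))/(-2 - (-1)) × (0.3 - 0)/(-2 - 0) × (0.3 - 1)/(-2 - 1) = 0.045500
L_1(0.3) = (0.3 - (-2))/(-1 - (-2)) × (0.3 - 0)/(-1 - 0) × (0.3 - 1)/(-1 - 1) = -0.241500
L_2(0.3) = (0.3 - (-2))/(0 - (-2)) × (0.3 - (-1))/(0 - (-1)) × (0.3 - 1)/(0 - 1) = 1.046500
L_3(0.3) = (0.3 - (-2))/(1 - (-2)) × (0.3 - (-1))/(1 - (-1)) × (0.3 - 0)/(1 - 0) = 0.149500

P(0.3) = (-8)×L_0(0.3) + 12×L_1(0.3) + 7×L_2(0.3) + 10×L_3(0.3)
P(0.3) = 5.558500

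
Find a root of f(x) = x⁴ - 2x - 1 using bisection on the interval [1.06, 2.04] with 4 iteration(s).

f(x) = x⁴ - 2x - 1
Initial interval: [1.06, 2.04]

Iteration 1:
  c_1 = (1.060000 + 2.040000)/2 = 1.550000
  f(c_1) = f(1.550000) = 1.672006
  f(a) × f(c) < 0, new interval: [1.060000, 1.550000]
Iteration 2:
  c_2 = (1.060000 + 1.550000)/2 = 1.305000
  f(c_2) = f(1.305000) = -0.709706
  f(a) × f(c) ≥ 0, new interval: [1.305000, 1.550000]
Iteration 3:
  c_3 = (1.305000 + 1.550000)/2 = 1.427500
  f(c_3) = f(1.427500) = 0.297451
  f(a) × f(c) < 0, new interval: [1.305000, 1.427500]
Iteration 4:
  c_4 = (1.305000 + 1.427500)/2 = 1.366250
  f(c_4) = f(1.366250) = -0.248159
  f(a) × f(c) ≥ 0, new interval: [1.366250, 1.427500]

After 4 iteration(s), the approximation is c_4 = 1.366250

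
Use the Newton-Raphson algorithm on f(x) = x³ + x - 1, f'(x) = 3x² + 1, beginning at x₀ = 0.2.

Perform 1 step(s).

f(x) = x³ + x - 1
f'(x) = 3x² + 1
x₀ = 0.2

Newton-Raphson formula: x_{n+1} = x_n - f(x_n)/f'(x_n)

Iteration 1:
  f(0.200000) = -0.792000
  f'(0.200000) = 1.120000
  x_1 = 0.200000 - (-0.792000)/1.120000 = 0.907143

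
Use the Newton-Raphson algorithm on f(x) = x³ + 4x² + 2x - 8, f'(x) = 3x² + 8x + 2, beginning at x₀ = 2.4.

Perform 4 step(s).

f(x) = x³ + 4x² + 2x - 8
f'(x) = 3x² + 8x + 2
x₀ = 2.4

Newton-Raphson formula: x_{n+1} = x_n - f(x_n)/f'(x_n)

Iteration 1:
  f(2.400000) = 33.664000
  f'(2.400000) = 38.480000
  x_1 = 2.400000 - 33.664000/38.480000 = 1.525156
Iteration 2:
  f(1.525156) = 7.902380
  f'(1.525156) = 21.179549
  x_2 = 1.525156 - 7.902380/21.179549 = 1.152042
Iteration 3:
  f(1.152042) = 1.141881
  f'(1.152042) = 15.197941
  x_3 = 1.152042 - 1.141881/15.197941 = 1.076908
Iteration 4:
  f(1.076908) = 0.041667
  f'(1.076908) = 14.094460
  x_4 = 1.076908 - 0.041667/14.094460 = 1.073952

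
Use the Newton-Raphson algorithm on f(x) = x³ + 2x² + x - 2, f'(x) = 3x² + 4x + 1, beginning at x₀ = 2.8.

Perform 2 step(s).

f(x) = x³ + 2x² + x - 2
f'(x) = 3x² + 4x + 1
x₀ = 2.8

Newton-Raphson formula: x_{n+1} = x_n - f(x_n)/f'(x_n)

Iteration 1:
  f(2.800000) = 38.432000
  f'(2.800000) = 35.720000
  x_1 = 2.800000 - 38.432000/35.720000 = 1.724076
Iteration 2:
  f(1.724076) = 10.793664
  f'(1.724076) = 16.813620
  x_2 = 1.724076 - 10.793664/16.813620 = 1.082117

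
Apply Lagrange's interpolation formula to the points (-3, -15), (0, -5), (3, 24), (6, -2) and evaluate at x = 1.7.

Lagrange interpolation formula:
P(x) = Σ yᵢ × Lᵢ(x)
where Lᵢ(x) = Π_{j≠i} (x - xⱼ)/(xᵢ - xⱼ)

L_0(1.7) = (1.7 - 0)/(-3 - 0) × (1.7 - 3)/(-3 - 3) × (1.7 - 6)/(-3 - 6) = -0.058660
L_1(1.7) = (1.7 - (-3))/(0 - (-3)) × (1.7 - 3)/(0 - 3) × (1.7 - 6)/(0 - 6) = 0.486537
L_2(1.7) = (1.7 - (-3))/(3 - (-3)) × (1.7 - 0)/(3 - 0) × (1.7 - 6)/(3 - 6) = 0.636241
L_3(1.7) = (1.7 - (-3))/(6 - (-3)) × (1.7 - 0)/(6 - 0) × (1.7 - 3)/(6 - 3) = -0.064117

P(1.7) = (-15)×L_0(1.7) + (-5)×L_1(1.7) + 24×L_2(1.7) + (-2)×L_3(1.7)
P(1.7) = 13.845235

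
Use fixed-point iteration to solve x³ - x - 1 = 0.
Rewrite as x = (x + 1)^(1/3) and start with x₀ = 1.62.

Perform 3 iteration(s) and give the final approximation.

Equation: x³ - x - 1 = 0
Fixed-point form: x = (x + 1)^(1/3)
x₀ = 1.62

x_1 = g(1.620000) = 1.378586
x_2 = g(1.378586) = 1.334872
x_3 = g(1.334872) = 1.326644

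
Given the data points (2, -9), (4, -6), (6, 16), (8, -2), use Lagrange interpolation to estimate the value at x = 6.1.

Lagrange interpolation formula:
P(x) = Σ yᵢ × Lᵢ(x)
where Lᵢ(x) = Π_{j≠i} (x - xⱼ)/(xᵢ - xⱼ)

L_0(6.1) = (6.1 - 4)/(2 - 4) × (6.1 - 6)/(2 - 6) × (6.1 - 8)/(2 - 8) = 0.008312
L_1(6.1) = (6.1 - 2)/(4 - 2) × (6.1 - 6)/(4 - 6) × (6.1 - 8)/(4 - 8) = -0.048687
L_2(6.1) = (6.1 - 2)/(6 - 2) × (6.1 - 4)/(6 - 4) × (6.1 - 8)/(6 - 8) = 1.022437
L_3(6.1) = (6.1 - 2)/(8 - 2) × (6.1 - 4)/(8 - 4) × (6.1 - 6)/(8 - 6) = 0.017937

P(6.1) = (-9)×L_0(6.1) + (-6)×L_1(6.1) + 16×L_2(6.1) + (-2)×L_3(6.1)
P(6.1) = 16.540437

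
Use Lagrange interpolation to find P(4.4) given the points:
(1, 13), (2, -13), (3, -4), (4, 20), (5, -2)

Lagrange interpolation formula:
P(x) = Σ yᵢ × Lᵢ(x)
where Lᵢ(x) = Π_{j≠i} (x - xⱼ)/(xᵢ - xⱼ)

L_0(4.4) = (4.4 - 2)/(1 - 2) × (4.4 - 3)/(1 - 3) × (4.4 - 4)/(1 - 4) × (4.4 - 5)/(1 - 5) = -0.033600
L_1(4.4) = (4.4 - 1)/(2 - 1) × (4.4 - 3)/(2 - 3) × (4.4 - 4)/(2 - 4) × (4.4 - 5)/(2 - 5) = 0.190400
L_2(4.4) = (4.4 - 1)/(3 - 1) × (4.4 - 2)/(3 - 2) × (4.4 - 4)/(3 - 4) × (4.4 - 5)/(3 - 5) = -0.489600
L_3(4.4) = (4.4 - 1)/(4 - 1) × (4.4 - 2)/(4 - 2) × (4.4 - 3)/(4 - 3) × (4.4 - 5)/(4 - 5) = 1.142400
L_4(4.4) = (4.4 - 1)/(5 - 1) × (4.4 - 2)/(5 - 2) × (4.4 - 3)/(5 - 3) × (4.4 - 4)/(5 - 4) = 0.190400

P(4.4) = 13×L_0(4.4) + (-13)×L_1(4.4) + (-4)×L_2(4.4) + 20×L_3(4.4) + (-2)×L_4(4.4)
P(4.4) = 21.513600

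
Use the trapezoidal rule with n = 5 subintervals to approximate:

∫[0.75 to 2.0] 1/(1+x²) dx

f(x) = 1/(1+x²)
a = 0.75, b = 2.0, n = 5
h = (b - a)/n = 0.250000

Trapezoidal rule: (h/2)[f(x₀) + 2f(x₁) + 2f(x₂) + ... + f(xₙ)]

x_0 = 0.7500, f(x_0) = 0.640000, coefficient = 1
x_1 = 1.0000, f(x_1) = 0.500000, coefficient = 2
x_2 = 1.2500, f(x_2) = 0.390244, coefficient = 2
x_3 = 1.5000, f(x_3) = 0.307692, coefficient = 2
x_4 = 1.7500, f(x_4) = 0.246154, coefficient = 2
x_5 = 2.0000, f(x_5) = 0.200000, coefficient = 1

I ≈ (0.250000/2) × 3.728180 = 0.466023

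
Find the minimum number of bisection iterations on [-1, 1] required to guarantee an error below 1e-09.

We need (b-a)/2^n ≤ 1e-09
(1 - (-1))/2^n ≤ 1e-09
2/2^n ≤ 1e-09
2^n ≥ 2000000000
n ≥ log₂(2000000000) = 30.90
n ≥ 31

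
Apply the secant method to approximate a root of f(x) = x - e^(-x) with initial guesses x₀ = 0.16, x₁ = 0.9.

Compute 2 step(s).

f(x) = x - e^(-x)
x₀ = 0.16, x₁ = 0.9

Secant formula: x_{n+1} = x_n - f(x_n)(x_n - x_{n-1})/(f(x_n) - f(x_{n-1}))

Iteration 1:
  f(0.160000) = -0.692144
  f(0.900000) = 0.493430
  x_2 = 0.900000 - 0.493430×(0.900000 - 0.160000)/(0.493430 - (-0.692144))
       = 0.592016
Iteration 2:
  f(0.900000) = 0.493430
  f(0.592016) = 0.038804
  x_3 = 0.592016 - 0.038804×(0.592016 - 0.900000)/(0.038804 - 0.493430)
       = 0.565728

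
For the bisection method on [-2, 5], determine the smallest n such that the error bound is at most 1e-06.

We need (b-a)/2^n ≤ 1e-06
(5 - (-2))/2^n ≤ 1e-06
7/2^n ≤ 1e-06
2^n ≥ 7000000
n ≥ log₂(7000000) = 22.74
n ≥ 23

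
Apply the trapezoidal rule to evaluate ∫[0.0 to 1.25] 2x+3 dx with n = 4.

f(x) = 2x+3
a = 0.0, b = 1.25, n = 4
h = (b - a)/n = 0.312500

Trapezoidal rule: (h/2)[f(x₀) + 2f(x₁) + 2f(x₂) + ... + f(xₙ)]

x_0 = 0.0000, f(x_0) = 3.000000, coefficient = 1
x_1 = 0.3125, f(x_1) = 3.625000, coefficient = 2
x_2 = 0.6250, f(x_2) = 4.250000, coefficient = 2
x_3 = 0.9375, f(x_3) = 4.875000, coefficient = 2
x_4 = 1.2500, f(x_4) = 5.500000, coefficient = 1

I ≈ (0.312500/2) × 34.000000 = 5.312500
Exact value: 5.312500
Error: 0.000000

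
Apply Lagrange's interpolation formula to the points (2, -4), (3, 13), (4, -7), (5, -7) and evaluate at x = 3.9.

Lagrange interpolation formula:
P(x) = Σ yᵢ × Lᵢ(x)
where Lᵢ(x) = Π_{j≠i} (x - xⱼ)/(xᵢ - xⱼ)

L_0(3.9) = (3.9 - 3)/(2 - 3) × (3.9 - 4)/(2 - 4) × (3.9 - 5)/(2 - 5) = -0.016500
L_1(3.9) = (3.9 - 2)/(3 - 2) × (3.9 - 4)/(3 - 4) × (3.9 - 5)/(3 - 5) = 0.104500
L_2(3.9) = (3.9 - 2)/(4 - 2) × (3.9 - 3)/(4 - 3) × (3.9 - 5)/(4 - 5) = 0.940500
L_3(3.9) = (3.9 - 2)/(5 - 2) × (3.9 - 3)/(5 - 3) × (3.9 - 4)/(5 - 4) = -0.028500

P(3.9) = (-4)×L_0(3.9) + 13×L_1(3.9) + (-7)×L_2(3.9) + (-7)×L_3(3.9)
P(3.9) = -4.959500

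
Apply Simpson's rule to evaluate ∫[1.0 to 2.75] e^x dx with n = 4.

f(x) = e^x
a = 1.0, b = 2.75, n = 4
h = (b - a)/n = 0.437500

Simpson's rule: (h/3)[f(x₀) + 4f(x₁) + 2f(x₂) + ... + f(xₙ)]

x_0 = 1.0000, f(x_0) = 2.718282, coefficient = 1
x_1 = 1.4375, f(x_1) = 4.210157, coefficient = 4
x_2 = 1.8750, f(x_2) = 6.520819, coefficient = 2
x_3 = 2.3125, f(x_3) = 10.099642, coefficient = 4
x_4 = 2.7500, f(x_4) = 15.642632, coefficient = 1

I ≈ (0.437500/3) × 88.641750 = 12.926922
Exact value: 12.924350
Error: 0.002572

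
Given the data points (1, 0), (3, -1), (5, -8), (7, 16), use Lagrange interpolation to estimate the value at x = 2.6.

Lagrange interpolation formula:
P(x) = Σ yᵢ × Lᵢ(x)
where Lᵢ(x) = Π_{j≠i} (x - xⱼ)/(xᵢ - xⱼ)

L_0(2.6) = (2.6 - 3)/(1 - 3) × (2.6 - 5)/(1 - 5) × (2.6 - 7)/(1 - 7) = 0.088000
L_1(2.6) = (2.6 - 1)/(3 - 1) × (2.6 - 5)/(3 - 5) × (2.6 - 7)/(3 - 7) = 1.056000
L_2(2.6) = (2.6 - 1)/(5 - 1) × (2.6 - 3)/(5 - 3) × (2.6 - 7)/(5 - 7) = -0.176000
L_3(2.6) = (2.6 - 1)/(7 - 1) × (2.6 - 3)/(7 - 3) × (2.6 - 5)/(7 - 5) = 0.032000

P(2.6) = 0×L_0(2.6) + (-1)×L_1(2.6) + (-8)×L_2(2.6) + 16×L_3(2.6)
P(2.6) = 0.864000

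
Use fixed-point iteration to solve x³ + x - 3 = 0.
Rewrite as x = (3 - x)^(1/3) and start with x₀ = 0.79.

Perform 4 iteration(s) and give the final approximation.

Equation: x³ + x - 3 = 0
Fixed-point form: x = (3 - x)^(1/3)
x₀ = 0.79

x_1 = g(0.790000) = 1.302559
x_2 = g(1.302559) = 1.192884
x_3 = g(1.192884) = 1.218041
x_4 = g(1.218041) = 1.212363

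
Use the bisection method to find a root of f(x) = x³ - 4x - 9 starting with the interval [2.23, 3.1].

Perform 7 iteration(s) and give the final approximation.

f(x) = x³ - 4x - 9
Initial interval: [2.23, 3.1]

Iteration 1:
  c_1 = (2.230000 + 3.100000)/2 = 2.665000
  f(c_1) = f(2.665000) = -0.732570
  f(a) × f(c) ≥ 0, new interval: [2.665000, 3.100000]
Iteration 2:
  c_2 = (2.665000 + 3.100000)/2 = 2.882500
  f(c_2) = f(2.882500) = 3.420134
  f(a) × f(c) < 0, new interval: [2.665000, 2.882500]
Iteration 3:
  c_3 = (2.665000 + 2.882500)/2 = 2.773750
  f(c_3) = f(2.773750) = 1.245370
  f(a) × f(c) < 0, new interval: [2.665000, 2.773750]
Iteration 4:
  c_4 = (2.665000 + 2.773750)/2 = 2.719375
  f(c_4) = f(2.719375) = 0.232279
  f(a) × f(c) < 0, new interval: [2.665000, 2.719375]
Iteration 5:
  c_5 = (2.665000 + 2.719375)/2 = 2.692188
  f(c_5) = f(2.692188) = -0.256115
  f(a) × f(c) ≥ 0, new interval: [2.692188, 2.719375]
Iteration 6:
  c_6 = (2.692188 + 2.719375)/2 = 2.705781
  f(c_6) = f(2.705781) = -0.013418
  f(a) × f(c) ≥ 0, new interval: [2.705781, 2.719375]
Iteration 7:
  c_7 = (2.705781 + 2.719375)/2 = 2.712578
  f(c_7) = f(2.712578) = 0.109055
  f(a) × f(c) < 0, new interval: [2.705781, 2.712578]

After 7 iteration(s), the approximation is c_7 = 2.712578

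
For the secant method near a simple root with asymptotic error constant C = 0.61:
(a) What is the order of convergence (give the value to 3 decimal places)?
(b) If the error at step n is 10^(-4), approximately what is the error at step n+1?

(a) Secant method has superlinear convergence with order φ = (1+√5)/2 ≈ 1.618.
    This means |e_{n+1}| ≈ C|e_n|^1.618.

(b) With |e_n| = 10^(-4) and C = 0.61:
    |e_{n+1}| ≈ 0.61 × (10^(-4))^1.618 = 0.61 × 10^(-6.47)

(a) ≈ 1.618 (golden ratio); (b) |e_{n+1}| ≈ 2.057e-07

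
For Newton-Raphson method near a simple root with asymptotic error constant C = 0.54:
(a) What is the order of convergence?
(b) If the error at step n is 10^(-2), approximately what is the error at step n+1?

(a) Newton-Raphson has quadratic (order 2) convergence near simple roots.
    This means |e_{n+1}| ≈ C|e_n|².

(b) With |e_n| = 10^(-2) and C = 0.54:
    |e_{n+1}| ≈ 0.54 × (10^(-2))² = 0.54 × 10^(-4)

(a) 2 (quadratic); (b) |e_{n+1}| ≈ 5.400e-05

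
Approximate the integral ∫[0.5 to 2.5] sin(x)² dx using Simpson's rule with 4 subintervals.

f(x) = sin(x)²
a = 0.5, b = 2.5, n = 4
h = (b - a)/n = 0.500000

Simpson's rule: (h/3)[f(x₀) + 4f(x₁) + 2f(x₂) + ... + f(xₙ)]

x_0 = 0.5000, f(x_0) = 0.229849, coefficient = 1
x_1 = 1.0000, f(x_1) = 0.708073, coefficient = 4
x_2 = 1.5000, f(x_2) = 0.994996, coefficient = 2
x_3 = 2.0000, f(x_3) = 0.826822, coefficient = 4
x_4 = 2.5000, f(x_4) = 0.358169, coefficient = 1

I ≈ (0.500000/3) × 8.717591 = 1.452932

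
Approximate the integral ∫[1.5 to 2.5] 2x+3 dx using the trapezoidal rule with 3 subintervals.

f(x) = 2x+3
a = 1.5, b = 2.5, n = 3
h = (b - a)/n = 0.333333

Trapezoidal rule: (h/2)[f(x₀) + 2f(x₁) + 2f(x₂) + ... + f(xₙ)]

x_0 = 1.5000, f(x_0) = 6.000000, coefficient = 1
x_1 = 1.8333, f(x_1) = 6.666667, coefficient = 2
x_2 = 2.1667, f(x_2) = 7.333333, coefficient = 2
x_3 = 2.5000, f(x_3) = 8.000000, coefficient = 1

I ≈ (0.333333/2) × 42.000000 = 7.000000
Exact value: 7.000000
Error: 0.000000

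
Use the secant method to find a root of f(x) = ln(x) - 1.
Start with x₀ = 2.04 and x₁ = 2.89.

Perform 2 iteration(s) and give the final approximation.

f(x) = ln(x) - 1
x₀ = 2.04, x₁ = 2.89

Secant formula: x_{n+1} = x_n - f(x_n)(x_n - x_{n-1})/(f(x_n) - f(x_{n-1}))

Iteration 1:
  f(2.040000) = -0.287050
  f(2.890000) = 0.061257
  x_2 = 2.890000 - 0.061257×(2.890000 - 2.040000)/(0.061257 - (-0.287050))
       = 2.740511
Iteration 2:
  f(2.890000) = 0.061257
  f(2.740511) = 0.008144
  x_3 = 2.740511 - 0.008144×(2.740511 - 2.890000)/(0.008144 - 0.061257)
       = 2.717588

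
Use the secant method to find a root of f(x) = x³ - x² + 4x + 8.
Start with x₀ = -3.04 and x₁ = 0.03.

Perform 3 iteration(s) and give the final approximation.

f(x) = x³ - x² + 4x + 8
x₀ = -3.04, x₁ = 0.03

Secant formula: x_{n+1} = x_n - f(x_n)(x_n - x_{n-1})/(f(x_n) - f(x_{n-1}))

Iteration 1:
  f(-3.040000) = -41.496064
  f(0.030000) = 8.119127
  x_2 = 0.030000 - 8.119127×(0.030000 - (-3.040000))/(8.119127 - (-41.496064))
       = -0.472381
Iteration 2:
  f(0.030000) = 8.119127
  f(-0.472381) = 5.781924
  x_3 = -0.472381 - 5.781924×(-0.472381 - 0.030000)/(5.781924 - 8.119127)
       = -1.715203
Iteration 3:
  f(-0.472381) = 5.781924
  f(-1.715203) = -6.848729
  x_4 = -1.715203 - (-6.848729)×(-1.715203 - (-0.472381))/(-6.848729 - 5.781924)
       = -1.041307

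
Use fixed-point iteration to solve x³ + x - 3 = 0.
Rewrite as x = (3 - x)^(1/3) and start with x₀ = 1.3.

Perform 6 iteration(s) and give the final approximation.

Equation: x³ + x - 3 = 0
Fixed-point form: x = (3 - x)^(1/3)
x₀ = 1.3

x_1 = g(1.300000) = 1.193483
x_2 = g(1.193483) = 1.217907
x_3 = g(1.217907) = 1.212393
x_4 = g(1.212393) = 1.213642
x_5 = g(1.213642) = 1.213359
x_6 = g(1.213359) = 1.213423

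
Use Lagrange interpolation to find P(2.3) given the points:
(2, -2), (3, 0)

Lagrange interpolation formula:
P(x) = Σ yᵢ × Lᵢ(x)
where Lᵢ(x) = Π_{j≠i} (x - xⱼ)/(xᵢ - xⱼ)

L_0(2.3) = (2.3 - 3)/(2 - 3) = 0.700000
L_1(2.3) = (2.3 - 2)/(3 - 2) = 0.300000

P(2.3) = (-2)×L_0(2.3) + 0×L_1(2.3)
P(2.3) = -1.400000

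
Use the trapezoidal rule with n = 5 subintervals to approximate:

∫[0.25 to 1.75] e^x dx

f(x) = e^x
a = 0.25, b = 1.75, n = 5
h = (b - a)/n = 0.300000

Trapezoidal rule: (h/2)[f(x₀) + 2f(x₁) + 2f(x₂) + ... + f(xₙ)]

x_0 = 0.2500, f(x_0) = 1.284025, coefficient = 1
x_1 = 0.5500, f(x_1) = 1.733253, coefficient = 2
x_2 = 0.8500, f(x_2) = 2.339647, coefficient = 2
x_3 = 1.1500, f(x_3) = 3.158193, coefficient = 2
x_4 = 1.4500, f(x_4) = 4.263115, coefficient = 2
x_5 = 1.7500, f(x_5) = 5.754603, coefficient = 1

I ≈ (0.300000/2) × 30.027043 = 4.504056
Exact value: 4.470577
Error: 0.033479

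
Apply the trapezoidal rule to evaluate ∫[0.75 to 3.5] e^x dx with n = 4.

f(x) = e^x
a = 0.75, b = 3.5, n = 4
h = (b - a)/n = 0.687500

Trapezoidal rule: (h/2)[f(x₀) + 2f(x₁) + 2f(x₂) + ... + f(xₙ)]

x_0 = 0.7500, f(x_0) = 2.117000, coefficient = 1
x_1 = 1.4375, f(x_1) = 4.210157, coefficient = 2
x_2 = 2.1250, f(x_2) = 8.372897, coefficient = 2
x_3 = 2.8125, f(x_3) = 16.651495, coefficient = 2
x_4 = 3.5000, f(x_4) = 33.115452, coefficient = 1

I ≈ (0.687500/2) × 93.701551 = 32.209908
Exact value: 30.998452
Error: 1.211456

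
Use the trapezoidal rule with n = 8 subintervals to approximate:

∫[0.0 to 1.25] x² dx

f(x) = x²
a = 0.0, b = 1.25, n = 8
h = (b - a)/n = 0.156250

Trapezoidal rule: (h/2)[f(x₀) + 2f(x₁) + 2f(x₂) + ... + f(xₙ)]

x_0 = 0.0000, f(x_0) = 0.000000, coefficient = 1
x_1 = 0.1562, f(x_1) = 0.024414, coefficient = 2
x_2 = 0.3125, f(x_2) = 0.097656, coefficient = 2
x_3 = 0.4688, f(x_3) = 0.219727, coefficient = 2
x_4 = 0.6250, f(x_4) = 0.390625, coefficient = 2
x_5 = 0.7812, f(x_5) = 0.610352, coefficient = 2
x_6 = 0.9375, f(x_6) = 0.878906, coefficient = 2
x_7 = 1.0938, f(x_7) = 1.196289, coefficient = 2
x_8 = 1.2500, f(x_8) = 1.562500, coefficient = 1

I ≈ (0.156250/2) × 8.398438 = 0.656128
Exact value: 0.651042
Error: 0.005086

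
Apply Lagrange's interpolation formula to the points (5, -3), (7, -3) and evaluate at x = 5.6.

Lagrange interpolation formula:
P(x) = Σ yᵢ × Lᵢ(x)
where Lᵢ(x) = Π_{j≠i} (x - xⱼ)/(xᵢ - xⱼ)

L_0(5.6) = (5.6 - 7)/(5 - 7) = 0.700000
L_1(5.6) = (5.6 - 5)/(7 - 5) = 0.300000

P(5.6) = (-3)×L_0(5.6) + (-3)×L_1(5.6)
P(5.6) = -3.000000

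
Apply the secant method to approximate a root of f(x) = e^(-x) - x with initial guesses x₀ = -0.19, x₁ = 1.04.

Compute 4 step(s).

f(x) = e^(-x) - x
x₀ = -0.19, x₁ = 1.04

Secant formula: x_{n+1} = x_n - f(x_n)(x_n - x_{n-1})/(f(x_n) - f(x_{n-1}))

Iteration 1:
  f(-0.190000) = 1.399250
  f(1.040000) = -0.686545
  x_2 = 1.040000 - (-0.686545)×(1.040000 - (-0.190000))/(-0.686545 - 1.399250)
       = 0.635142
Iteration 2:
  f(1.040000) = -0.686545
  f(0.635142) = -0.105282
  x_3 = 0.635142 - (-0.105282)×(0.635142 - 1.040000)/(-0.105282 - (-0.686545))
       = 0.561812
Iteration 3:
  f(0.635142) = -0.105282
  f(0.561812) = 0.008363
  x_4 = 0.561812 - 0.008363×(0.561812 - 0.635142)/(0.008363 - (-0.105282))
       = 0.567208
Iteration 4:
  f(0.561812) = 0.008363
  f(0.567208) = -0.000102
  x_5 = 0.567208 - (-0.000102)×(0.567208 - 0.561812)/(-0.000102 - 0.008363)
       = 0.567143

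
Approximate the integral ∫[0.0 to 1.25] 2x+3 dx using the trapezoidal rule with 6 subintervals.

f(x) = 2x+3
a = 0.0, b = 1.25, n = 6
h = (b - a)/n = 0.208333

Trapezoidal rule: (h/2)[f(x₀) + 2f(x₁) + 2f(x₂) + ... + f(xₙ)]

x_0 = 0.0000, f(x_0) = 3.000000, coefficient = 1
x_1 = 0.2083, f(x_1) = 3.416667, coefficient = 2
x_2 = 0.4167, f(x_2) = 3.833333, coefficient = 2
x_3 = 0.6250, f(x_3) = 4.250000, coefficient = 2
x_4 = 0.8333, f(x_4) = 4.666667, coefficient = 2
x_5 = 1.0417, f(x_5) = 5.083333, coefficient = 2
x_6 = 1.2500, f(x_6) = 5.500000, coefficient = 1

I ≈ (0.208333/2) × 51.000000 = 5.312500
Exact value: 5.312500
Error: 0.000000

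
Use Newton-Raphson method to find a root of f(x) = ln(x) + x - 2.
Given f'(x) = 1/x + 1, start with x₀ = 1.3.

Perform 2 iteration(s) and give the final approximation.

f(x) = ln(x) + x - 2
f'(x) = 1/x + 1
x₀ = 1.3

Newton-Raphson formula: x_{n+1} = x_n - f(x_n)/f'(x_n)

Iteration 1:
  f(1.300000) = -0.437636
  f'(1.300000) = 1.769231
  x_1 = 1.300000 - (-0.437636)/1.769231 = 1.547359
Iteration 2:
  f(1.547359) = -0.016091
  f'(1.547359) = 1.646262
  x_2 = 1.547359 - (-0.016091)/1.646262 = 1.557134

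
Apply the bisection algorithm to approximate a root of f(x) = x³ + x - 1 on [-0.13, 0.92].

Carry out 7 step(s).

f(x) = x³ + x - 1
Initial interval: [-0.13, 0.92]

Iteration 1:
  c_1 = (-0.130000 + 0.920000)/2 = 0.395000
  f(c_1) = f(0.395000) = -0.543370
  f(a) × f(c) ≥ 0, new interval: [0.395000, 0.920000]
Iteration 2:
  c_2 = (0.395000 + 0.920000)/2 = 0.657500
  f(c_2) = f(0.657500) = -0.058259
  f(a) × f(c) ≥ 0, new interval: [0.657500, 0.920000]
Iteration 3:
  c_3 = (0.657500 + 0.920000)/2 = 0.788750
  f(c_3) = f(0.788750) = 0.279452
  f(a) × f(c) < 0, new interval: [0.657500, 0.788750]
Iteration 4:
  c_4 = (0.657500 + 0.788750)/2 = 0.723125
  f(c_4) = f(0.723125) = 0.101254
  f(a) × f(c) < 0, new interval: [0.657500, 0.723125]
Iteration 5:
  c_5 = (0.657500 + 0.723125)/2 = 0.690312
  f(c_5) = f(0.690312) = 0.019268
  f(a) × f(c) < 0, new interval: [0.657500, 0.690312]
Iteration 6:
  c_6 = (0.657500 + 0.690312)/2 = 0.673906
  f(c_6) = f(0.673906) = -0.020039
  f(a) × f(c) ≥ 0, new interval: [0.673906, 0.690312]
Iteration 7:
  c_7 = (0.673906 + 0.690312)/2 = 0.682109
  f(c_7) = f(0.682109) = -0.000523
  f(a) × f(c) ≥ 0, new interval: [0.682109, 0.690312]

After 7 iteration(s), the approximation is c_7 = 0.682109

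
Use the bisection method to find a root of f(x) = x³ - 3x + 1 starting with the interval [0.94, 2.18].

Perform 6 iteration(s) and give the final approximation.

f(x) = x³ - 3x + 1
Initial interval: [0.94, 2.18]

Iteration 1:
  c_1 = (0.940000 + 2.180000)/2 = 1.560000
  f(c_1) = f(1.560000) = 0.116416
  f(a) × f(c) < 0, new interval: [0.940000, 1.560000]
Iteration 2:
  c_2 = (0.940000 + 1.560000)/2 = 1.250000
  f(c_2) = f(1.250000) = -0.796875
  f(a) × f(c) ≥ 0, new interval: [1.250000, 1.560000]
Iteration 3:
  c_3 = (1.250000 + 1.560000)/2 = 1.405000
  f(c_3) = f(1.405000) = -0.441495
  f(a) × f(c) ≥ 0, new interval: [1.405000, 1.560000]
Iteration 4:
  c_4 = (1.405000 + 1.560000)/2 = 1.482500
  f(c_4) = f(1.482500) = -0.189252
  f(a) × f(c) ≥ 0, new interval: [1.482500, 1.560000]
Iteration 5:
  c_5 = (1.482500 + 1.560000)/2 = 1.521250
  f(c_5) = f(1.521250) = -0.043271
  f(a) × f(c) ≥ 0, new interval: [1.521250, 1.560000]
Iteration 6:
  c_6 = (1.521250 + 1.560000)/2 = 1.540625
  f(c_6) = f(1.540625) = 0.034838
  f(a) × f(c) < 0, new interval: [1.521250, 1.540625]

After 6 iteration(s), the approximation is c_6 = 1.540625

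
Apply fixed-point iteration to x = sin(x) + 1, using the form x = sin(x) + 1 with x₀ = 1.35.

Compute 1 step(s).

Equation: x = sin(x) + 1
Fixed-point form: x = sin(x) + 1
x₀ = 1.35

x_1 = g(1.350000) = 1.975723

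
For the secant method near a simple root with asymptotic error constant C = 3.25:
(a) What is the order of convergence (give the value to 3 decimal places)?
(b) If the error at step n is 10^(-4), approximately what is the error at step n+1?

(a) Secant method has superlinear convergence with order φ = (1+√5)/2 ≈ 1.618.
    This means |e_{n+1}| ≈ C|e_n|^1.618.

(b) With |e_n| = 10^(-4) and C = 3.25:
    |e_{n+1}| ≈ 3.25 × (10^(-4))^1.618 = 3.25 × 10^(-6.47)

(a) ≈ 1.618 (golden ratio); (b) |e_{n+1}| ≈ 1.096e-06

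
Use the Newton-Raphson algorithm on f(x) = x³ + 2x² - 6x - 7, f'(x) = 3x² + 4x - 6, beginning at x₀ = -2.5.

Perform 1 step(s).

f(x) = x³ + 2x² - 6x - 7
f'(x) = 3x² + 4x - 6
x₀ = -2.5

Newton-Raphson formula: x_{n+1} = x_n - f(x_n)/f'(x_n)

Iteration 1:
  f(-2.500000) = 4.875000
  f'(-2.500000) = 2.750000
  x_1 = -2.500000 - 4.875000/2.750000 = -4.272727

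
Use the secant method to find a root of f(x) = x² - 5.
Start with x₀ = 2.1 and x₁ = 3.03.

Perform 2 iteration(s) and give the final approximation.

f(x) = x² - 5
x₀ = 2.1, x₁ = 3.03

Secant formula: x_{n+1} = x_n - f(x_n)(x_n - x_{n-1})/(f(x_n) - f(x_{n-1}))

Iteration 1:
  f(2.100000) = -0.590000
  f(3.030000) = 4.180900
  x_2 = 3.030000 - 4.180900×(3.030000 - 2.100000)/(4.180900 - (-0.590000))
       = 2.215010
Iteration 2:
  f(3.030000) = 4.180900
  f(2.215010) = -0.093732
  x_3 = 2.215010 - (-0.093732)×(2.215010 - 3.030000)/(-0.093732 - 4.180900)
       = 2.232880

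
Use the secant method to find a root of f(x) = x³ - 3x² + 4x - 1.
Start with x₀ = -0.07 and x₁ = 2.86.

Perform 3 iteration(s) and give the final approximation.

f(x) = x³ - 3x² + 4x - 1
x₀ = -0.07, x₁ = 2.86

Secant formula: x_{n+1} = x_n - f(x_n)(x_n - x_{n-1})/(f(x_n) - f(x_{n-1}))

Iteration 1:
  f(-0.070000) = -1.295043
  f(2.860000) = 9.294856
  x_2 = 2.860000 - 9.294856×(2.860000 - (-0.070000))/(9.294856 - (-1.295043))
       = 0.288311
Iteration 2:
  f(2.860000) = 9.294856
  f(0.288311) = -0.072161
  x_3 = 0.288311 - (-0.072161)×(0.288311 - 2.860000)/(-0.072161 - 9.294856)
       = 0.308122
Iteration 3:
  f(0.288311) = -0.072161
  f(0.308122) = -0.023076
  x_4 = 0.308122 - (-0.023076)×(0.308122 - 0.288311)/(-0.023076 - (-0.072161))
       = 0.317436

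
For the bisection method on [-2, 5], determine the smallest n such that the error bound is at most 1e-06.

We need (b-a)/2^n ≤ 1e-06
(5 - (-2))/2^n ≤ 1e-06
7/2^n ≤ 1e-06
2^n ≥ 7000000
n ≥ log₂(7000000) = 22.74
n ≥ 23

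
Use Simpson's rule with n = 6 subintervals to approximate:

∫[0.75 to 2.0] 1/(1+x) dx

f(x) = 1/(1+x)
a = 0.75, b = 2.0, n = 6
h = (b - a)/n = 0.208333

Simpson's rule: (h/3)[f(x₀) + 4f(x₁) + 2f(x₂) + ... + f(xₙ)]

x_0 = 0.7500, f(x_0) = 0.571429, coefficient = 1
x_1 = 0.9583, f(x_1) = 0.510638, coefficient = 4
x_2 = 1.1667, f(x_2) = 0.461538, coefficient = 2
x_3 = 1.3750, f(x_3) = 0.421053, coefficient = 4
x_4 = 1.5833, f(x_4) = 0.387097, coefficient = 2
x_5 = 1.7917, f(x_5) = 0.358209, coefficient = 4
x_6 = 2.0000, f(x_6) = 0.333333, coefficient = 1

I ≈ (0.208333/3) × 7.761632 = 0.539002
Exact value: 0.538997
Error: 0.000006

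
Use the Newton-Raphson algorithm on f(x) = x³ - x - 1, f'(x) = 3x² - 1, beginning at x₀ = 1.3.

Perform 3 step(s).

f(x) = x³ - x - 1
f'(x) = 3x² - 1
x₀ = 1.3

Newton-Raphson formula: x_{n+1} = x_n - f(x_n)/f'(x_n)

Iteration 1:
  f(1.300000) = -0.103000
  f'(1.300000) = 4.070000
  x_1 = 1.300000 - (-0.103000)/4.070000 = 1.325307
Iteration 2:
  f(1.325307) = 0.002514
  f'(1.325307) = 4.269317
  x_2 = 1.325307 - 0.002514/4.269317 = 1.324718
Iteration 3:
  f(1.324718) = 0.000001
  f'(1.324718) = 4.264636
  x_3 = 1.324718 - 0.000001/4.264636 = 1.324718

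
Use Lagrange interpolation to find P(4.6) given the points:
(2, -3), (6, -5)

Lagrange interpolation formula:
P(x) = Σ yᵢ × Lᵢ(x)
where Lᵢ(x) = Π_{j≠i} (x - xⱼ)/(xᵢ - xⱼ)

L_0(4.6) = (4.6 - 6)/(2 - 6) = 0.350000
L_1(4.6) = (4.6 - 2)/(6 - 2) = 0.650000

P(4.6) = (-3)×L_0(4.6) + (-5)×L_1(4.6)
P(4.6) = -4.300000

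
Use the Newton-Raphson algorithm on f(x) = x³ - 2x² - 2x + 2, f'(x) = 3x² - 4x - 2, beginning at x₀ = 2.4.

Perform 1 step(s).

f(x) = x³ - 2x² - 2x + 2
f'(x) = 3x² - 4x - 2
x₀ = 2.4

Newton-Raphson formula: x_{n+1} = x_n - f(x_n)/f'(x_n)

Iteration 1:
  f(2.400000) = -0.496000
  f'(2.400000) = 5.680000
  x_1 = 2.400000 - (-0.496000)/5.680000 = 2.487324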